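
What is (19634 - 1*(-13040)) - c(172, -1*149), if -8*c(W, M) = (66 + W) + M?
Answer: 261481/8 ≈ 32685.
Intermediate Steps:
c(W, M) = -33/4 - M/8 - W/8 (c(W, M) = -((66 + W) + M)/8 = -(66 + M + W)/8 = -33/4 - M/8 - W/8)
(19634 - 1*(-13040)) - c(172, -1*149) = (19634 - 1*(-13040)) - (-33/4 - (-1)*149/8 - ⅛*172) = (19634 + 13040) - (-33/4 - ⅛*(-149) - 43/2) = 32674 - (-33/4 + 149/8 - 43/2) = 32674 - 1*(-89/8) = 32674 + 89/8 = 261481/8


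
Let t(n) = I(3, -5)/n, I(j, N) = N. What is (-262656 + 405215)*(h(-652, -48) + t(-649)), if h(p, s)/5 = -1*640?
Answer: -296065818405/649 ≈ -4.5619e+8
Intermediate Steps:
h(p, s) = -3200 (h(p, s) = 5*(-1*640) = 5*(-640) = -3200)
t(n) = -5/n
(-262656 + 405215)*(h(-652, -48) + t(-649)) = (-262656 + 405215)*(-3200 - 5/(-649)) = 142559*(-3200 - 5*(-1/649)) = 142559*(-3200 + 5/649) = 142559*(-2076795/649) = -296065818405/649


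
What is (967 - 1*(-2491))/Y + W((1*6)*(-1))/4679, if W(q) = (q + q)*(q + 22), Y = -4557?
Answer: -2436418/3046029 ≈ -0.79987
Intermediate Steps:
W(q) = 2*q*(22 + q) (W(q) = (2*q)*(22 + q) = 2*q*(22 + q))
(967 - 1*(-2491))/Y + W((1*6)*(-1))/4679 = (967 - 1*(-2491))/(-4557) + (2*((1*6)*(-1))*(22 + (1*6)*(-1)))/4679 = (967 + 2491)*(-1/4557) + (2*(6*(-1))*(22 + 6*(-1)))*(1/4679) = 3458*(-1/4557) + (2*(-6)*(22 - 6))*(1/4679) = -494/651 + (2*(-6)*16)*(1/4679) = -494/651 - 192*1/4679 = -494/651 - 192/4679 = -2436418/3046029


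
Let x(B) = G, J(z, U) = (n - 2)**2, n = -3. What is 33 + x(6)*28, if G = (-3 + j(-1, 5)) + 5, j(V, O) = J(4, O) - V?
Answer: 817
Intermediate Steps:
J(z, U) = 25 (J(z, U) = (-3 - 2)**2 = (-5)**2 = 25)
j(V, O) = 25 - V
G = 28 (G = (-3 + (25 - 1*(-1))) + 5 = (-3 + (25 + 1)) + 5 = (-3 + 26) + 5 = 23 + 5 = 28)
x(B) = 28
33 + x(6)*28 = 33 + 28*28 = 33 + 784 = 817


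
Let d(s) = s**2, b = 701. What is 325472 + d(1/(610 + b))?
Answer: 559395561313/1718721 ≈ 3.2547e+5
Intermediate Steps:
325472 + d(1/(610 + b)) = 325472 + (1/(610 + 701))**2 = 325472 + (1/1311)**2 = 325472 + 1/1718721 = 559395561313/1718721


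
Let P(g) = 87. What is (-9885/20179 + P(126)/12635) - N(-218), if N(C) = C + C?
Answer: 111040144538/254961665 ≈ 435.52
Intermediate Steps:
N(C) = 2*C
(-9885/20179 + P(126)/12635) - N(-218) = (-9885/20179 + 87/12635) - 2*(-218) = (-9885*1/20179 + 87*(1/12635)) - 1*(-436) = (-9885/20179 + 87/12635) + 436 = -123141402/254961665 + 436 = 111040144538/254961665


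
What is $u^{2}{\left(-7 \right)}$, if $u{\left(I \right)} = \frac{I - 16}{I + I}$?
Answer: $\frac{529}{196} \approx 2.699$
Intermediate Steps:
$u{\left(I \right)} = \frac{-16 + I}{2 I}$
$u^{2}{\left(-7 \right)} = \left(\frac{-16 - 7}{2 \left(-7\right)}\right)^{2} = \left(\frac{1}{2} \left(- \frac{1}{7}\right) \left(-23\right)\right)^{2} = \left(\frac{23}{14}\right)^{2} = \frac{529}{196}$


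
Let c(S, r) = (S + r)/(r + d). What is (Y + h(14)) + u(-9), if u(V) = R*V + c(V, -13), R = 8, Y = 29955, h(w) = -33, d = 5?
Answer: 119411/4 ≈ 29853.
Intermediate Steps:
c(S, r) = (S + r)/(5 + r) (c(S, r) = (S + r)/(r + 5) = (S + r)/(5 + r))
u(V) = 13/8 + 63*V/8 (u(V) = 8*V + (V - 13)/(5 - 13) = 8*V + (-13 + V)/(-8) = 8*V - (-13 + V)/8 = 8*V + (13/8 - V/8) = 13/8 + 63*V/8)
(Y + h(14)) + u(-9) = (29955 - 33) + (13/8 + (63/8)*(-9)) = 29922 + (13/8 - 567/8) = 29922 - 277/4 = 119411/4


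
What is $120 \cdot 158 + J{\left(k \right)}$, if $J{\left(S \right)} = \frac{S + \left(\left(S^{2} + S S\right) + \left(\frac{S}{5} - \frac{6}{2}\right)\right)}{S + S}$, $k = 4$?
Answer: $\frac{758569}{40} \approx 18964.0$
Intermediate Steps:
$J{\left(S \right)} = \frac{-3 + 2 S^{2} + \frac{6 S}{5}}{2 S}$ ($J{\left(S \right)} = \frac{S + \left(\left(S^{2} + S^{2}\right) + \left(S \frac{1}{5} - 3\right)\right)}{2 S} = \left(S + \left(2 S^{2} + \left(\frac{S}{5} - 3\right)\right)\right) \frac{1}{2 S} = \left(S + \left(2 S^{2} + \left(-3 + \frac{S}{5}\right)\right)\right) \frac{1}{2 S} = \left(S + \left(-3 + 2 S^{2} + \frac{S}{5}\right)\right) \frac{1}{2 S} = \left(-3 + 2 S^{2} + \frac{6 S}{5}\right) \frac{1}{2 S} = \frac{-3 + 2 S^{2} + \frac{6 S}{5}}{2 S}$)
$120 \cdot 158 + J{\left(k \right)} = 120 \cdot 158 + \left(\frac{3}{5} + 4 - \frac{3}{2 \cdot 4}\right) = 18960 + \left(\frac{3}{5} + 4 - \frac{3}{8}\right) = 18960 + \frac{169}{40} = \frac{758569}{40}$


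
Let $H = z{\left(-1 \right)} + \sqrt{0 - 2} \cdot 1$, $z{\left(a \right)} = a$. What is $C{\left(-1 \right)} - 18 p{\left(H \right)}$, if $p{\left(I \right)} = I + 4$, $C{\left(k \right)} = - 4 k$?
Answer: $-50 - 18 i \sqrt{2} \approx -50.0 - 25.456 i$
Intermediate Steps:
$H = -1 + i \sqrt{2}$ ($H = -1 + \sqrt{0 - 2} \cdot 1 = -1 + \sqrt{-2} \cdot 1 = -1 + i \sqrt{2} \cdot 1 = -1 + i \sqrt{2} \approx -1.0 + 1.4142 i$)
$p{\left(I \right)} = 4 + I$
$C{\left(-1 \right)} - 18 p{\left(H \right)} = \left(-4\right) \left(-1\right) - 18 \left(4 - \left(1 - i \sqrt{2}\right)\right) = 4 - 18 \left(3 + i \sqrt{2}\right) = 4 - \left(54 + 18 i \sqrt{2}\right) = -50 - 18 i \sqrt{2}$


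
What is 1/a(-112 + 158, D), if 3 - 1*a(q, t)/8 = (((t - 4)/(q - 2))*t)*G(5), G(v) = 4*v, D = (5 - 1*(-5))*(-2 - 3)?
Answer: -11/107736 ≈ -0.00010210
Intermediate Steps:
D = -50 (D = (5 + 5)*(-5) = 10*(-5) = -50)
a(q, t) = 24 - 160*t*(-4 + t)/(-2 + q) (a(q, t) = 24 - 8*((t - 4)/(q - 2))*t*4*5 = 24 - 8*((-4 + t)/(-2 + q))*t*20 = 24 - 8*t*(-4 + t)/(-2 + q)*20 = 24 - 160*t*(-4 + t)/(-2 + q))
1/a(-112 + 158, D) = 1/(8*(-6 - 20*(-50)² + 3*(-112 + 158) + 80*(-50))/(-2 + (-112 + 158))) = 1/(8*(-6 - 20*2500 + 3*46 - 4000)/(-2 + 46)) = 1/(8*(-6 - 50000 + 138 - 4000)/44) = 1/(8*(1/44)*(-53868)) = 1/(-107736/11) = -11/107736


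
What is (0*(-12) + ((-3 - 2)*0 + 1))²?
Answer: 1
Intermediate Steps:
(0*(-12) + ((-3 - 2)*0 + 1))² = (0 + (-5*0 + 1))² = (0 + (0 + 1))² = (0 + 1)² = 1² = 1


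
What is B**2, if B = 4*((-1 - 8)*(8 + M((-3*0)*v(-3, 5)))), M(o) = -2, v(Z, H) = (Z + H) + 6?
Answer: 46656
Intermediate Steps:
v(Z, H) = 6 + H + Z (v(Z, H) = (H + Z) + 6 = 6 + H + Z)
B = -216 (B = 4*((-1 - 8)*(8 - 2)) = 4*(-9*6) = 4*(-54) = -216)
B**2 = (-216)**2 = 46656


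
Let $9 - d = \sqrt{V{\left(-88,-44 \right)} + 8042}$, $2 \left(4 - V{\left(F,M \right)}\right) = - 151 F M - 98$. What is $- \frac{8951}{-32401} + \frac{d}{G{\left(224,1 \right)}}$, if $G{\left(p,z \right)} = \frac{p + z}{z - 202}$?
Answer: $- \frac{6288826}{810025} + \frac{67 \sqrt{300431}}{75} \approx 481.89$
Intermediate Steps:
$G{\left(p,z \right)} = \frac{p + z}{-202 + z}$
$V{\left(F,M \right)} = 53 + \frac{151 F M}{2}$ ($V{\left(F,M \right)} = 4 - \frac{- 151 F M - 98}{2} = 4 - \frac{-98 - 151 F M}{2} = 4 + \left(49 + \frac{151 F M}{2}\right) = 53 + \frac{151 F M}{2}$)
$d = 9 - \sqrt{300431}$ ($d = 9 - \sqrt{\left(53 + \frac{151}{2} \left(-88\right) \left(-44\right)\right) + 8042} = 9 - \sqrt{\left(53 + 292336\right) + 8042} = 9 - \sqrt{292389 + 8042} = 9 - \sqrt{300431} \approx -539.12$)
$- \frac{8951}{-32401} + \frac{d}{G{\left(224,1 \right)}} = - \frac{8951}{-32401} + \frac{9 - \sqrt{300431}}{\frac{1}{-202 + 1} \left(224 + 1\right)} = \left(-8951\right) \left(- \frac{1}{32401}\right) + \frac{9 - \sqrt{300431}}{\frac{1}{-201} \cdot 225} = \frac{8951}{32401} + \frac{9 - \sqrt{300431}}{\left(- \frac{1}{201}\right) 225} = \frac{8951}{32401} + \frac{9 - \sqrt{300431}}{- \frac{75}{67}} = \frac{8951}{32401} + \left(9 - \sqrt{300431}\right) \left(- \frac{67}{75}\right) = \frac{8951}{32401} - \left(\frac{201}{25} - \frac{67 \sqrt{300431}}{75}\right) = - \frac{6288826}{810025} + \frac{67 \sqrt{300431}}{75}$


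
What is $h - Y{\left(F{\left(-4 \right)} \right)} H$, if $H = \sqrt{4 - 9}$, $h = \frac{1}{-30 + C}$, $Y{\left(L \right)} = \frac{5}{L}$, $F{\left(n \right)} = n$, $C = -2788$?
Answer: $- \frac{1}{2818} + \frac{5 i \sqrt{5}}{4} \approx -0.00035486 + 2.7951 i$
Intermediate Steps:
$h = - \frac{1}{2818}$ ($h = \frac{1}{-30 - 2788} = \frac{1}{-2818} = - \frac{1}{2818} \approx -0.00035486$)
$H = i \sqrt{5}$ ($H = \sqrt{-5} = i \sqrt{5} \approx 2.2361 i$)
$h - Y{\left(F{\left(-4 \right)} \right)} H = - \frac{1}{2818} - \frac{5}{-4} i \sqrt{5} = - \frac{1}{2818} - 5 \left(- \frac{1}{4}\right) i \sqrt{5} = - \frac{1}{2818} - - \frac{5 i \sqrt{5}}{4} = - \frac{1}{2818} + \frac{5 i \sqrt{5}}{4}$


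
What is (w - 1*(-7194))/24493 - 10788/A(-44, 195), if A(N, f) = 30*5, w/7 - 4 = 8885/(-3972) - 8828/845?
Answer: -29441870693987/411034178100 ≈ -71.629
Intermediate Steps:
w = -204030967/3356340 (w = 28 + 7*(8885/(-3972) - 8828/845) = 28 + 7*(8885*(-1/3972) - 8828*1/845) = 28 + 7*(-8885/3972 - 8828/845) = 28 + 7*(-42572641/3356340) = 28 - 298008487/3356340 = -204030967/3356340 ≈ -60.790)
A(N, f) = 150
(w - 1*(-7194))/24493 - 10788/A(-44, 195) = (-204030967/3356340 - 1*(-7194))/24493 - 10788/150 = (-204030967/3356340 + 7194)*(1/24493) - 10788*1/150 = (23941478993/3356340)*(1/24493) - 1798/25 = 23941478993/82206835620 - 1798/25 = -29441870693987/411034178100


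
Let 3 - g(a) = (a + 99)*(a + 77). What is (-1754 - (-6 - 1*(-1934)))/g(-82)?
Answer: -1841/44 ≈ -41.841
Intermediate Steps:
g(a) = 3 - (77 + a)*(99 + a) (g(a) = 3 - (a + 99)*(a + 77) = 3 - (99 + a)*(77 + a) = 3 - (77 + a)*(99 + a))
(-1754 - (-6 - 1*(-1934)))/g(-82) = (-1754 - (-6 - 1*(-1934)))/(-7620 - 1*(-82)**2 - 176*(-82)) = (-1754 - (-6 + 1934))/(-7620 - 1*6724 + 14432) = (-1754 - 1*1928)/(-7620 - 6724 + 14432) = (-1754 - 1928)/88 = -3682*1/88 = -1841/44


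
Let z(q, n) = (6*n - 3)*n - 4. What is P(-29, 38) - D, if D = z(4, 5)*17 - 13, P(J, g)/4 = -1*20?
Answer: -2294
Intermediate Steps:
P(J, g) = -80 (P(J, g) = 4*(-1*20) = 4*(-20) = -80)
z(q, n) = -4 + n*(-3 + 6*n) (z(q, n) = (-3 + 6*n)*n - 4 = n*(-3 + 6*n) - 4 = -4 + n*(-3 + 6*n))
D = 2214 (D = (-4 - 3*5 + 6*5**2)*17 - 13 = (-4 - 15 + 6*25)*17 - 13 = (-4 - 15 + 150)*17 - 13 = 131*17 - 13 = 2227 - 13 = 2214)
P(-29, 38) - D = -80 - 1*2214 = -80 - 2214 = -2294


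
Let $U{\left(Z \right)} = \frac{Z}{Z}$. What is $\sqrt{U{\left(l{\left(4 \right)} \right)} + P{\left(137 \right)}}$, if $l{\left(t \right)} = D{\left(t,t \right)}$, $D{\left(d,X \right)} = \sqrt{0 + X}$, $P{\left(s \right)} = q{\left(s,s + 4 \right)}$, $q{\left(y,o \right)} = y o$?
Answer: $\sqrt{19318} \approx 138.99$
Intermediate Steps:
$q{\left(y,o \right)} = o y$
$P{\left(s \right)} = s \left(4 + s\right)$ ($P{\left(s \right)} = \left(s + 4\right) s = \left(4 + s\right) s = s \left(4 + s\right)$)
$D{\left(d,X \right)} = \sqrt{X}$
$l{\left(t \right)} = \sqrt{t}$
$U{\left(Z \right)} = 1$
$\sqrt{U{\left(l{\left(4 \right)} \right)} + P{\left(137 \right)}} = \sqrt{1 + 137 \left(4 + 137\right)} = \sqrt{1 + 137 \cdot 141} = \sqrt{1 + 19317} = \sqrt{19318}$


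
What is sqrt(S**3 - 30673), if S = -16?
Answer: I*sqrt(34769) ≈ 186.46*I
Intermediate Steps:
sqrt(S**3 - 30673) = sqrt((-16)**3 - 30673) = sqrt(-4096 - 30673) = sqrt(-34769) = I*sqrt(34769)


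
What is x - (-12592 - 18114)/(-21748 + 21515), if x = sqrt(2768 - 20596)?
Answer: -30706/233 + 2*I*sqrt(4457) ≈ -131.79 + 133.52*I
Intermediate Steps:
x = 2*I*sqrt(4457) (x = sqrt(-17828) = 2*I*sqrt(4457) ≈ 133.52*I)
x - (-12592 - 18114)/(-21748 + 21515) = 2*I*sqrt(4457) - (-12592 - 18114)/(-21748 + 21515) = 2*I*sqrt(4457) - (-30706)/(-233) = 2*I*sqrt(4457) - (-30706)*(-1)/233 = 2*I*sqrt(4457) - 1*30706/233 = 2*I*sqrt(4457) - 30706/233 = -30706/233 + 2*I*sqrt(4457)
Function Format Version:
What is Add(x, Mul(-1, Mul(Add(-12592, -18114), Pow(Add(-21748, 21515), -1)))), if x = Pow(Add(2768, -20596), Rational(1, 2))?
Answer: Add(Rational(-30706, 233), Mul(2, I, Pow(4457, Rational(1, 2)))) ≈ Add(-131.79, Mul(133.52, I))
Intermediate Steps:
x = Mul(2, I, Pow(4457, Rational(1, 2))) (x = Pow(-17828, Rational(1, 2)) = Mul(2, I, Pow(4457, Rational(1, 2))) ≈ Mul(133.52, I))
Add(x, Mul(-1, Mul(Add(-12592, -18114), Pow(Add(-21748, 21515), -1)))) = Add(Mul(2, I, Pow(4457, Rational(1, 2))), Mul(-1, Mul(Add(-12592, -18114), Pow(Add(-21748, 21515), -1)))) = Add(Mul(2, I, Pow(4457, Rational(1, 2))), Mul(-1, Mul(-30706, Pow(-233, -1)))) = Add(Mul(2, I, Pow(4457, Rational(1, 2))), Mul(-1, Mul(-30706, Rational(-1, 233)))) = Add(Mul(2, I, Pow(4457, Rational(1, 2))), Mul(-1, Rational(30706, 233))) = Add(Mul(2, I, Pow(4457, Rational(1, 2))), Rational(-30706, 233)) = Add(Rational(-30706, 233), Mul(2, I, Pow(4457, Rational(1, 2))))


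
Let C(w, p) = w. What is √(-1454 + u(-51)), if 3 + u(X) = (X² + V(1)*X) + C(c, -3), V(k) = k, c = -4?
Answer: 33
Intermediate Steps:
u(X) = -7 + X + X² (u(X) = -3 + ((X² + 1*X) - 4) = -3 + ((X² + X) - 4) = -3 + ((X + X²) - 4) = -3 + (-4 + X + X²) = -7 + X + X²)
√(-1454 + u(-51)) = √(-1454 + (-7 - 51 + (-51)²)) = √(-1454 + (-7 - 51 + 2601)) = √(-1454 + 2543) = √1089 = 33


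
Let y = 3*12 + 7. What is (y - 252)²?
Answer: 43681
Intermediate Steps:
y = 43 (y = 36 + 7 = 43)
(y - 252)² = (43 - 252)² = (-209)² = 43681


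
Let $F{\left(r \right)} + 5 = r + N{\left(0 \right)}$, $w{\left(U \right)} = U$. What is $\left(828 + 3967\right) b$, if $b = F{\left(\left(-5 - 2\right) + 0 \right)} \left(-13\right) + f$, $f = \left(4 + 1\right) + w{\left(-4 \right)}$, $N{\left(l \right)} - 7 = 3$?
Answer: $129465$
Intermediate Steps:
$N{\left(l \right)} = 10$ ($N{\left(l \right)} = 7 + 3 = 10$)
$F{\left(r \right)} = 5 + r$ ($F{\left(r \right)} = -5 + \left(r + 10\right) = -5 + \left(10 + r\right) = 5 + r$)
$f = 1$ ($f = \left(4 + 1\right) - 4 = 5 - 4 = 1$)
$b = 27$ ($b = \left(5 + \left(\left(-5 - 2\right) + 0\right)\right) \left(-13\right) + 1 = \left(5 + \left(-7 + 0\right)\right) \left(-13\right) + 1 = \left(5 - 7\right) \left(-13\right) + 1 = \left(-2\right) \left(-13\right) + 1 = 26 + 1 = 27$)
$\left(828 + 3967\right) b = \left(828 + 3967\right) 27 = 4795 \cdot 27 = 129465$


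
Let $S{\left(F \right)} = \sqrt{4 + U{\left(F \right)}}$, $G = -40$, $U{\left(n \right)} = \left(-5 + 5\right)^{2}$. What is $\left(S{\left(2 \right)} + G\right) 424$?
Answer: $-16112$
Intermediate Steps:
$U{\left(n \right)} = 0$ ($U{\left(n \right)} = 0^{2} = 0$)
$S{\left(F \right)} = 2$ ($S{\left(F \right)} = \sqrt{4 + 0} = \sqrt{4} = 2$)
$\left(S{\left(2 \right)} + G\right) 424 = \left(2 - 40\right) 424 = \left(-38\right) 424 = -16112$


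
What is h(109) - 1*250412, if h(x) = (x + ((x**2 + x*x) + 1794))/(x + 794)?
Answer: -75365457/301 ≈ -2.5038e+5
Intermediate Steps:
h(x) = (1794 + x + 2*x**2)/(794 + x) (h(x) = (x + ((x**2 + x**2) + 1794))/(794 + x) = (x + (2*x**2 + 1794))/(794 + x) = (x + (1794 + 2*x**2))/(794 + x) = (1794 + x + 2*x**2)/(794 + x))
h(109) - 1*250412 = (1794 + 109 + 2*109**2)/(794 + 109) - 1*250412 = (1794 + 109 + 2*11881)/903 - 250412 = (1794 + 109 + 23762)/903 - 250412 = (1/903)*25665 - 250412 = 8555/301 - 250412 = -75365457/301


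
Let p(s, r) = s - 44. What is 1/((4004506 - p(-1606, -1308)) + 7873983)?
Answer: 1/11880139 ≈ 8.4174e-8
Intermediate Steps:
p(s, r) = -44 + s (p(s, r) = s - 1*44 = s - 44 = -44 + s)
1/((4004506 - p(-1606, -1308)) + 7873983) = 1/((4004506 - (-44 - 1606)) + 7873983) = 1/((4004506 - 1*(-1650)) + 7873983) = 1/((4004506 + 1650) + 7873983) = 1/(4006156 + 7873983) = 1/11880139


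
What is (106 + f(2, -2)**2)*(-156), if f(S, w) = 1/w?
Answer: -16575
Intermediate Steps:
(106 + f(2, -2)**2)*(-156) = (106 + (1/(-2))**2)*(-156) = (106 + (-1/2)**2)*(-156) = (106 + 1/4)*(-156) = (425/4)*(-156) = -16575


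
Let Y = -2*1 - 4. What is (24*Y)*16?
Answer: -2304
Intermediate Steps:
Y = -6 (Y = -2 - 4 = -6)
(24*Y)*16 = (24*(-6))*16 = -144*16 = -2304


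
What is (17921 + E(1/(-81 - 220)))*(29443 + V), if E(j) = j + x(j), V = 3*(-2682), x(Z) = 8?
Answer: 115471649316/301 ≈ 3.8363e+8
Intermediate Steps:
V = -8046
E(j) = 8 + j (E(j) = j + 8 = 8 + j)
(17921 + E(1/(-81 - 220)))*(29443 + V) = (17921 + (8 + 1/(-81 - 220)))*(29443 - 8046) = (17921 + (8 + 1/(-301)))*21397 = (17921 + (8 - 1/301))*21397 = (17921 + 2407/301)*21397 = (5396628/301)*21397 = 115471649316/301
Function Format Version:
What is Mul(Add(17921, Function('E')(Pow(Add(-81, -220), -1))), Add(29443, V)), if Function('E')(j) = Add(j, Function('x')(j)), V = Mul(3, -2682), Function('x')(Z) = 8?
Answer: Rational(115471649316, 301) ≈ 3.8363e+8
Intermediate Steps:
V = -8046
Function('E')(j) = Add(8, j) (Function('E')(j) = Add(j, 8) = Add(8, j))
Mul(Add(17921, Function('E')(Pow(Add(-81, -220), -1))), Add(29443, V)) = Mul(Add(17921, Add(8, Pow(Add(-81, -220), -1))), Add(29443, -8046)) = Mul(Add(17921, Add(8, Pow(-301, -1))), 21397) = Mul(Add(17921, Add(8, Rational(-1, 301))), 21397) = Mul(Add(17921, Rational(2407, 301)), 21397) = Mul(Rational(5396628, 301), 21397) = Rational(115471649316, 301)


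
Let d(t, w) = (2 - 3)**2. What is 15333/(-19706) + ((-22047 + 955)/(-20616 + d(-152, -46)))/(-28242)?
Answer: -4463711814671/5736503601990 ≈ -0.77812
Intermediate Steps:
d(t, w) = 1 (d(t, w) = (-1)**2 = 1)
15333/(-19706) + ((-22047 + 955)/(-20616 + d(-152, -46)))/(-28242) = 15333/(-19706) + ((-22047 + 955)/(-20616 + 1))/(-28242) = 15333*(-1/19706) - 21092/(-20615)*(-1/28242) = -15333/19706 - 21092*(-1/20615)*(-1/28242) = -15333/19706 + (21092/20615)*(-1/28242) = -15333/19706 - 10546/291104415 = -4463711814671/5736503601990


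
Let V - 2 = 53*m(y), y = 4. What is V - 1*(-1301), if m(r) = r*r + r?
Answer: 2363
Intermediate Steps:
m(r) = r + r**2 (m(r) = r**2 + r = r + r**2)
V = 1062 (V = 2 + 53*(4*(1 + 4)) = 2 + 53*(4*5) = 2 + 53*20 = 2 + 1060 = 1062)
V - 1*(-1301) = 1062 - 1*(-1301) = 1062 + 1301 = 2363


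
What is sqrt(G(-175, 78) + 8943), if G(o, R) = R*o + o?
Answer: I*sqrt(4882) ≈ 69.871*I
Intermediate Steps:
G(o, R) = o + R*o
sqrt(G(-175, 78) + 8943) = sqrt(-175*(1 + 78) + 8943) = sqrt(-175*79 + 8943) = sqrt(-13825 + 8943) = sqrt(-4882) = I*sqrt(4882)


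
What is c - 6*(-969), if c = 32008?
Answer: 37822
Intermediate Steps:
c - 6*(-969) = 32008 - 6*(-969) = 32008 + 5814 = 37822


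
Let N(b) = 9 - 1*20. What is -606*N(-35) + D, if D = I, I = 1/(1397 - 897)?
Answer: 3333001/500 ≈ 6666.0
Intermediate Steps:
I = 1/500 ≈ 0.0020000
D = 1/500 ≈ 0.0020000
N(b) = -11 (N(b) = 9 - 20 = -11)
-606*N(-35) + D = -606*(-11) + 1/500 = 6666 + 1/500 = 3333001/500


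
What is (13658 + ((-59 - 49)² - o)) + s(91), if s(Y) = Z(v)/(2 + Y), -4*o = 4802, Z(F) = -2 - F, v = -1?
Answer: 4933183/186 ≈ 26523.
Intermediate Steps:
o = -2401/2 (o = -¼*4802 = -2401/2 ≈ -1200.5)
s(Y) = -1/(2 + Y) (s(Y) = (-2 - 1*(-1))/(2 + Y) = (-2 + 1)/(2 + Y) = -1/(2 + Y))
(13658 + ((-59 - 49)² - o)) + s(91) = (13658 + ((-59 - 49)² - 1*(-2401/2))) - 1/(2 + 91) = (13658 + ((-108)² + 2401/2)) - 1/93 = (13658 + (11664 + 2401/2)) - 1*1/93 = (13658 + 25729/2) - 1/93 = 53045/2 - 1/93 = 4933183/186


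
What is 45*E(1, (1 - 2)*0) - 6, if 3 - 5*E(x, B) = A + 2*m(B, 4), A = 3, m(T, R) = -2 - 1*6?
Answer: 138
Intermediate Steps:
m(T, R) = -8 (m(T, R) = -2 - 6 = -8)
E(x, B) = 16/5 (E(x, B) = ⅗ - (3 + 2*(-8))/5 = ⅗ - (3 - 16)/5 = ⅗ - ⅕*(-13) = ⅗ + 13/5 = 16/5)
45*E(1, (1 - 2)*0) - 6 = 45*(16/5) - 6 = 144 - 6 = 138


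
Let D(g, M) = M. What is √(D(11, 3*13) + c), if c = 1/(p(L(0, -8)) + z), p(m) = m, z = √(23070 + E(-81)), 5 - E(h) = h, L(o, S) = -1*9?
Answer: √(-350 + 78*√5789)/√(-9 + 2*√5789) ≈ 6.2456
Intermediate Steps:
L(o, S) = -9
E(h) = 5 - h
z = 2*√5789 (z = √(23070 + (5 - 1*(-81))) = √(23070 + (5 + 81)) = √(23070 + 86) = √23156 = 2*√5789 ≈ 152.17)
c = 1/(-9 + 2*√5789) ≈ 0.0069847
√(D(11, 3*13) + c) = √(3*13 + (9/23075 + 2*√5789/23075)) = √(39 + (9/23075 + 2*√5789/23075)) = √(899934/23075 + 2*√5789/23075)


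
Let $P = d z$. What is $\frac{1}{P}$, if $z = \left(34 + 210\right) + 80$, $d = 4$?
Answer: $\frac{1}{1296} \approx 0.0007716$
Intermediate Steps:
$z = 324$ ($z = 244 + 80 = 324$)
$P = 1296$ ($P = 4 \cdot 324 = 1296$)
$\frac{1}{P} = \frac{1}{1296}$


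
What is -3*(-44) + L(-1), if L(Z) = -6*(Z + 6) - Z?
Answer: 103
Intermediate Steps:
L(Z) = -36 - 7*Z (L(Z) = -6*(6 + Z) - Z = (-36 - 6*Z) - Z = -36 - 7*Z)
-3*(-44) + L(-1) = -3*(-44) + (-36 - 7*(-1)) = 132 + (-36 + 7) = 132 - 29 = 103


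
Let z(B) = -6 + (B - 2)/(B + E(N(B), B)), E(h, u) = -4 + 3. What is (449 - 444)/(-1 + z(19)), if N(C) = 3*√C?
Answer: -90/109 ≈ -0.82569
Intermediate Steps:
E(h, u) = -1
z(B) = -6 + (-2 + B)/(-1 + B) (z(B) = -6 + (B - 2)/(B - 1) = -6 + (-2 + B)/(-1 + B))
(449 - 444)/(-1 + z(19)) = (449 - 444)/(-1 + (4 - 5*19)/(-1 + 19)) = 5/(-1 + (4 - 95)/18) = 5/(-1 + (1/18)*(-91)) = 5/(-1 - 91/18) = 5/(-109/18) = 5*(-18/109) = -90/109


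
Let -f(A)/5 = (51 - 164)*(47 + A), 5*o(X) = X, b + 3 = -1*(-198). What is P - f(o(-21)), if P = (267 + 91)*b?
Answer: 45628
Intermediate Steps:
b = 195 (b = -3 - 1*(-198) = -3 + 198 = 195)
o(X) = X/5
P = 69810 (P = (267 + 91)*195 = 358*195 = 69810)
f(A) = 26555 + 565*A (f(A) = -5*(51 - 164)*(47 + A) = -(-565)*(47 + A) = -5*(-5311 - 113*A) = 26555 + 565*A)
P - f(o(-21)) = 69810 - (26555 + 565*((⅕)*(-21))) = 69810 - (26555 + 565*(-21/5)) = 69810 - (26555 - 2373) = 69810 - 1*24182 = 69810 - 24182 = 45628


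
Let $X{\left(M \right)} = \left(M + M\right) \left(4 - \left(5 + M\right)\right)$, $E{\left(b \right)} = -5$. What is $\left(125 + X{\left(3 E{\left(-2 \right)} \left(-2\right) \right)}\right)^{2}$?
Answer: $3010225$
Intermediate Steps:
$X{\left(M \right)} = 2 M \left(-1 - M\right)$
$\left(125 + X{\left(3 E{\left(-2 \right)} \left(-2\right) \right)}\right)^{2} = \left(125 - 2 \cdot 3 \left(-5\right) \left(-2\right) \left(1 + 3 \left(-5\right) \left(-2\right)\right)\right)^{2} = \left(125 - 2 \left(\left(-15\right) \left(-2\right)\right) \left(1 - -30\right)\right)^{2} = \left(125 - 60 \left(1 + 30\right)\right)^{2} = \left(125 - 60 \cdot 31\right)^{2} = \left(125 - 1860\right)^{2} = \left(-1735\right)^{2} = 3010225$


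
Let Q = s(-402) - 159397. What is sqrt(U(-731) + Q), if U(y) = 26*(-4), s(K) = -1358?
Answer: I*sqrt(160859) ≈ 401.07*I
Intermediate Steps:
U(y) = -104
Q = -160755 (Q = -1358 - 159397 = -160755)
sqrt(U(-731) + Q) = sqrt(-104 - 160755) = sqrt(-160859) = I*sqrt(160859)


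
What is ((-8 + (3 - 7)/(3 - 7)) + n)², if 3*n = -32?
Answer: 2809/9 ≈ 312.11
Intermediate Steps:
n = -32/3 (n = (⅓)*(-32) = -32/3 ≈ -10.667)
((-8 + (3 - 7)/(3 - 7)) + n)² = ((-8 + (3 - 7)/(3 - 7)) - 32/3)² = ((-8 - 4/(-4)) - 32/3)² = ((-8 - 4*(-¼)) - 32/3)² = ((-8 + 1) - 32/3)² = (-7 - 32/3)² = (-53/3)² = 2809/9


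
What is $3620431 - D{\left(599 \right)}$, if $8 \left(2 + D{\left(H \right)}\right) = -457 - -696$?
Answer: $\frac{28963225}{8} \approx 3.6204 \cdot 10^{6}$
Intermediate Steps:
$D{\left(H \right)} = \frac{223}{8}$ ($D{\left(H \right)} = -2 + \frac{-457 - -696}{8} = -2 + \frac{-457 + 696}{8} = -2 + \frac{1}{8} \cdot 239 = -2 + \frac{239}{8} = \frac{223}{8}$)
$3620431 - D{\left(599 \right)} = 3620431 - \frac{223}{8} = \frac{28963225}{8}$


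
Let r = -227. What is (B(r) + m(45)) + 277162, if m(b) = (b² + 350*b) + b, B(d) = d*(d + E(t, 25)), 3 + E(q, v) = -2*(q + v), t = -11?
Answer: 353548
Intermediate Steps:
E(q, v) = -3 - 2*q - 2*v (E(q, v) = -3 - 2*(q + v) = -3 + (-2*q - 2*v) = -3 - 2*q - 2*v)
B(d) = d*(-31 + d) (B(d) = d*(d + (-3 - 2*(-11) - 2*25)) = d*(d + (-3 + 22 - 50)) = d*(d - 31) = d*(-31 + d))
m(b) = b² + 351*b
(B(r) + m(45)) + 277162 = (-227*(-31 - 227) + 45*(351 + 45)) + 277162 = (-227*(-258) + 45*396) + 277162 = (58566 + 17820) + 277162 = 76386 + 277162 = 353548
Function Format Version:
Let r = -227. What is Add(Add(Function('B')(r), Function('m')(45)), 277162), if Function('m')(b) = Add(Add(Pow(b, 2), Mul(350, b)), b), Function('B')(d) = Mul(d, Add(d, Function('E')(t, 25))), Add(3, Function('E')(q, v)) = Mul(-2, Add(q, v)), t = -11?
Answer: 353548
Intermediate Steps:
Function('E')(q, v) = Add(-3, Mul(-2, q), Mul(-2, v)) (Function('E')(q, v) = Add(-3, Mul(-2, Add(q, v))) = Add(-3, Add(Mul(-2, q), Mul(-2, v))) = Add(-3, Mul(-2, q), Mul(-2, v)))
Function('B')(d) = Mul(d, Add(-31, d)) (Function('B')(d) = Mul(d, Add(d, Add(-3, Mul(-2, -11), Mul(-2, 25)))) = Mul(d, Add(d, Add(-3, 22, -50))) = Mul(d, Add(d, -31)) = Mul(d, Add(-31, d)))
Function('m')(b) = Add(Pow(b, 2), Mul(351, b))
Add(Add(Function('B')(r), Function('m')(45)), 277162) = Add(Add(Mul(-227, Add(-31, -227)), Mul(45, Add(351, 45))), 277162) = Add(Add(Mul(-227, -258), Mul(45, 396)), 277162) = Add(Add(58566, 17820), 277162) = Add(76386, 277162) = 353548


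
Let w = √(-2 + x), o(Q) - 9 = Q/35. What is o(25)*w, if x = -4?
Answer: 68*I*√6/7 ≈ 23.795*I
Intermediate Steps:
o(Q) = 9 + Q/35
w = I*√6 (w = √(-2 - 4) = √(-6) = I*√6 ≈ 2.4495*I)
o(25)*w = (9 + (1/35)*25)*(I*√6) = (9 + 5/7)*(I*√6) = 68*(I*√6)/7 = 68*I*√6/7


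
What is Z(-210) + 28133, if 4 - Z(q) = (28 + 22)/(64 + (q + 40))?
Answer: 1491286/53 ≈ 28137.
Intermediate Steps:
Z(q) = 4 - 50/(104 + q) (Z(q) = 4 - (28 + 22)/(64 + (q + 40)) = 4 - 50/(64 + (40 + q)) = 4 - 50/(104 + q))
Z(-210) + 28133 = 2*(183 + 2*(-210))/(104 - 210) + 28133 = 2*(183 - 420)/(-106) + 28133 = 2*(-1/106)*(-237) + 28133 = 237/53 + 28133 = 1491286/53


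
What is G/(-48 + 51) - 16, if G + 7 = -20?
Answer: -25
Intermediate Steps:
G = -27 (G = -7 - 20 = -27)
G/(-48 + 51) - 16 = -27/(-48 + 51) - 16 = -27/3 - 16 = (⅓)*(-27) - 16 = -9 - 16 = -25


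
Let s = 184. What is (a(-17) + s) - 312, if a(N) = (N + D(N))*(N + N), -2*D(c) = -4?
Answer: 382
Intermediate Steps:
D(c) = 2 (D(c) = -1/2*(-4) = 2)
a(N) = 2*N*(2 + N) (a(N) = (N + 2)*(N + N) = (2 + N)*(2*N) = 2*N*(2 + N))
(a(-17) + s) - 312 = (2*(-17)*(2 - 17) + 184) - 312 = (2*(-17)*(-15) + 184) - 312 = (510 + 184) - 312 = 694 - 312 = 382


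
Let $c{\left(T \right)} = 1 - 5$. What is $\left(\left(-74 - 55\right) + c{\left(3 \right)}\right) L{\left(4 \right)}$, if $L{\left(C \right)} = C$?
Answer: $-532$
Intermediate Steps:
$c{\left(T \right)} = -4$
$\left(\left(-74 - 55\right) + c{\left(3 \right)}\right) L{\left(4 \right)} = \left(\left(-74 - 55\right) - 4\right) 4 = \left(-129 - 4\right) 4 = \left(-133\right) 4 = -532$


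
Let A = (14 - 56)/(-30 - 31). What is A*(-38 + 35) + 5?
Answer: 179/61 ≈ 2.9344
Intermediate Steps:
A = 42/61 (A = -42/(-61) = -42*(-1/61) = 42/61 ≈ 0.68852)
A*(-38 + 35) + 5 = 42*(-38 + 35)/61 + 5 = (42/61)*(-3) + 5 = -126/61 + 5 = 179/61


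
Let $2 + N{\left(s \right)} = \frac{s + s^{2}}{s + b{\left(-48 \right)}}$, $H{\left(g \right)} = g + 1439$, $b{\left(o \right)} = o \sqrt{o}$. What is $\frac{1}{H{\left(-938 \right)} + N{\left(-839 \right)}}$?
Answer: $- \frac{61147937}{36144274611} - \frac{44997248 i \sqrt{3}}{36144274611} \approx -0.0016918 - 0.0021563 i$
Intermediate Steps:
$b{\left(o \right)} = o^{\frac{3}{2}}$
$H{\left(g \right)} = 1439 + g$
$N{\left(s \right)} = -2 + \frac{s + s^{2}}{s - 192 i \sqrt{3}}$ ($N{\left(s \right)} = -2 + \frac{s + s^{2}}{s + \left(-48\right)^{\frac{3}{2}}} = -2 + \frac{s + s^{2}}{s - 192 i \sqrt{3}}$)
$\frac{1}{H{\left(-938 \right)} + N{\left(-839 \right)}} = \frac{1}{\left(1439 - 938\right) + \frac{\left(-839\right)^{2} - -839 + 384 i \sqrt{3}}{-839 - 192 i \sqrt{3}}} = \frac{1}{501 + \frac{703921 + 839 + 384 i \sqrt{3}}{-839 - 192 i \sqrt{3}}} = \frac{1}{501 + \frac{704760 + 384 i \sqrt{3}}{-839 - 192 i \sqrt{3}}}$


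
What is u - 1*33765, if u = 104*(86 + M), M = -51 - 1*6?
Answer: -30749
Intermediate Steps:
M = -57 (M = -51 - 6 = -57)
u = 3016 (u = 104*(86 - 57) = 104*29 = 3016)
u - 1*33765 = 3016 - 1*33765 = 3016 - 33765 = -30749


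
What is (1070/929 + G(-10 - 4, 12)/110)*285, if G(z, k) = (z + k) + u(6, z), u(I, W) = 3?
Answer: 6761853/20438 ≈ 330.85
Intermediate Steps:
G(z, k) = 3 + k + z (G(z, k) = (z + k) + 3 = (k + z) + 3 = 3 + k + z)
(1070/929 + G(-10 - 4, 12)/110)*285 = (1070/929 + (3 + 12 + (-10 - 4))/110)*285 = (1070*(1/929) + (3 + 12 - 14)*(1/110))*285 = (1070/929 + 1*(1/110))*285 = (1070/929 + 1/110)*285 = (118629/102190)*285 = 6761853/20438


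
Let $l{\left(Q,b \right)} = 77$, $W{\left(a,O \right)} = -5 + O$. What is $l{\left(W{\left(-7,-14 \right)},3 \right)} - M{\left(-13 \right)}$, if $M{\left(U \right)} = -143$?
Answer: $220$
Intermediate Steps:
$l{\left(W{\left(-7,-14 \right)},3 \right)} - M{\left(-13 \right)} = 77 - -143 = 77 + 143 = 220$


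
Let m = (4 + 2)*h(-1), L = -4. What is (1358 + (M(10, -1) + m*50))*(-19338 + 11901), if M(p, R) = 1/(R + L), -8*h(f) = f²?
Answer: -98190711/10 ≈ -9.8191e+6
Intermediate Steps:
h(f) = -f²/8
m = -¾ (m = (4 + 2)*(-⅛*(-1)²) = 6*(-⅛*1) = 6*(-⅛) = -¾ ≈ -0.75000)
M(p, R) = 1/(-4 + R) (M(p, R) = 1/(R - 4) = 1/(-4 + R))
(1358 + (M(10, -1) + m*50))*(-19338 + 11901) = (1358 + (1/(-4 - 1) - ¾*50))*(-19338 + 11901) = (1358 + (1/(-5) - 75/2))*(-7437) = (1358 + (-⅕ - 75/2))*(-7437) = (1358 - 377/10)*(-7437) = (13203/10)*(-7437) = -98190711/10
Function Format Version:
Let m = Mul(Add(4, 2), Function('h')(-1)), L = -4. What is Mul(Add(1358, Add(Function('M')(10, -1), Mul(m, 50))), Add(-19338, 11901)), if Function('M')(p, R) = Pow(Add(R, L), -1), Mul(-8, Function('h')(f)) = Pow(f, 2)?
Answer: Rational(-98190711, 10) ≈ -9.8191e+6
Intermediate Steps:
Function('h')(f) = Mul(Rational(-1, 8), Pow(f, 2))
m = Rational(-3, 4) (m = Mul(Add(4, 2), Mul(Rational(-1, 8), Pow(-1, 2))) = Mul(6, Mul(Rational(-1, 8), 1)) = Mul(6, Rational(-1, 8)) = Rational(-3, 4) ≈ -0.75000)
Function('M')(p, R) = Pow(Add(-4, R), -1) (Function('M')(p, R) = Pow(Add(R, -4), -1) = Pow(Add(-4, R), -1))
Mul(Add(1358, Add(Function('M')(10, -1), Mul(m, 50))), Add(-19338, 11901)) = Mul(Add(1358, Add(Pow(Add(-4, -1), -1), Mul(Rational(-3, 4), 50))), Add(-19338, 11901)) = Mul(Add(1358, Add(Pow(-5, -1), Rational(-75, 2))), -7437) = Mul(Add(1358, Add(Rational(-1, 5), Rational(-75, 2))), -7437) = Mul(Add(1358, Rational(-377, 10)), -7437) = Mul(Rational(13203, 10), -7437) = Rational(-98190711, 10)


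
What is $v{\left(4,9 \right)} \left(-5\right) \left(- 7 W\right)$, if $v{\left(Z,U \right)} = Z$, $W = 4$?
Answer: $560$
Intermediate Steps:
$v{\left(4,9 \right)} \left(-5\right) \left(- 7 W\right) = 4 \left(-5\right) \left(\left(-7\right) 4\right) = \left(-20\right) \left(-28\right) = 560$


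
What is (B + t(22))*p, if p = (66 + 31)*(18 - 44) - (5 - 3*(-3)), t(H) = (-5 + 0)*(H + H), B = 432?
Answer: -537632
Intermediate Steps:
t(H) = -10*H
p = -2536 (p = 97*(-26) - (5 + 9) = -2522 - 1*14 = -2522 - 14 = -2536)
(B + t(22))*p = (432 - 10*22)*(-2536) = (432 - 220)*(-2536) = 212*(-2536) = -537632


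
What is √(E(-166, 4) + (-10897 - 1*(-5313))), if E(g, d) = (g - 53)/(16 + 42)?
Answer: I*√18797278/58 ≈ 74.751*I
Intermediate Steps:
E(g, d) = -53/58 + g/58 (E(g, d) = (-53 + g)/58 = (-53 + g)*(1/58) = -53/58 + g/58)
√(E(-166, 4) + (-10897 - 1*(-5313))) = √((-53/58 + (1/58)*(-166)) + (-10897 - 1*(-5313))) = √((-53/58 - 83/29) + (-10897 + 5313)) = √(-219/58 - 5584) = √(-324091/58) = I*√18797278/58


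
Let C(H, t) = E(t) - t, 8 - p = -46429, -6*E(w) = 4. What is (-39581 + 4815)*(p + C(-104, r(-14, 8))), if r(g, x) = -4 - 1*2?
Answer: -4843842482/3 ≈ -1.6146e+9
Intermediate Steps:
E(w) = -2/3 (E(w) = -1/6*4 = -2/3)
p = 46437 (p = 8 - 1*(-46429) = 8 + 46429 = 46437)
r(g, x) = -6 (r(g, x) = -4 - 2 = -6)
C(H, t) = -2/3 - t
(-39581 + 4815)*(p + C(-104, r(-14, 8))) = (-39581 + 4815)*(46437 + (-2/3 - 1*(-6))) = -34766*(46437 + (-2/3 + 6)) = -34766*(46437 + 16/3) = -34766*139327/3 = -4843842482/3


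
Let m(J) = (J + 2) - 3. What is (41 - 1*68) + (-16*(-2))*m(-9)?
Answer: -347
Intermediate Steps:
m(J) = -1 + J (m(J) = (2 + J) - 3 = -1 + J)
(41 - 1*68) + (-16*(-2))*m(-9) = (41 - 1*68) + (-16*(-2))*(-1 - 9) = (41 - 68) + 32*(-10) = -27 - 320 = -347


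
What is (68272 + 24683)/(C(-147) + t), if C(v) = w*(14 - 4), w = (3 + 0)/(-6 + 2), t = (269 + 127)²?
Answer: 61970/104539 ≈ 0.59279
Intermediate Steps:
t = 156816 (t = 396² = 156816)
w = -¾ (w = 3/(-4) = 3*(-¼) = -¾ ≈ -0.75000)
C(v) = -15/2 (C(v) = -3*(14 - 4)/4 = -¾*10 = -15/2)
(68272 + 24683)/(C(-147) + t) = (68272 + 24683)/(-15/2 + 156816) = 92955/(313617/2) = 92955*(2/313617) = 61970/104539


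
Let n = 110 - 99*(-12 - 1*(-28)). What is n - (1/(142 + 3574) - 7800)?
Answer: 23507415/3716 ≈ 6326.0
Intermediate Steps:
n = -1474 (n = 110 - 99*(-12 + 28) = 110 - 99*16 = 110 - 1584 = -1474)
n - (1/(142 + 3574) - 7800) = -1474 - (1/(142 + 3574) - 7800) = -1474 - (1/3716 - 7800) = -1474 - 1*(-28984799/3716) = -1474 + 28984799/3716 = 23507415/3716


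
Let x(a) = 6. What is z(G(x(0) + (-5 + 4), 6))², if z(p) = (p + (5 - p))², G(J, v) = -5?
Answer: 625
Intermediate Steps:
z(p) = 25 (z(p) = 5² = 25)
z(G(x(0) + (-5 + 4), 6))² = 25² = 625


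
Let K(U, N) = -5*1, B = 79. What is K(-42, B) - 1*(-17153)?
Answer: 17148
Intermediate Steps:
K(U, N) = -5
K(-42, B) - 1*(-17153) = -5 - 1*(-17153) = -5 + 17153 = 17148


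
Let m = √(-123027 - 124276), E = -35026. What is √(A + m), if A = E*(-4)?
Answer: √(140104 + 49*I*√103) ≈ 374.31 + 0.6643*I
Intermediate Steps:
m = 49*I*√103 (m = √(-247303) = 49*I*√103 ≈ 497.3*I)
A = 140104 (A = -35026*(-4) = 140104)
√(A + m) = √(140104 + 49*I*√103)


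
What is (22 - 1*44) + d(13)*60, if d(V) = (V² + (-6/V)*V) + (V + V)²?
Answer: 50318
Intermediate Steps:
d(V) = -6 + 5*V² (d(V) = (V² - 6) + (2*V)² = (-6 + V²) + 4*V² = -6 + 5*V²)
(22 - 1*44) + d(13)*60 = (22 - 1*44) + (-6 + 5*13²)*60 = (22 - 44) + (-6 + 5*169)*60 = -22 + (-6 + 845)*60 = -22 + 839*60 = -22 + 50340 = 50318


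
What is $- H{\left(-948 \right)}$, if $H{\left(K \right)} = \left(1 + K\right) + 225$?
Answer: $722$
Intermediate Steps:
$H{\left(K \right)} = 226 + K$
$- H{\left(-948 \right)} = - (226 - 948) = \left(-1\right) \left(-722\right) = 722$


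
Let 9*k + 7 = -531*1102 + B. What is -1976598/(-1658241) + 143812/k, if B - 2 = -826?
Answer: -2814820514/2768426263 ≈ -1.0168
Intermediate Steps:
B = -824 (B = 2 - 826 = -824)
k = -195331/3 (k = -7/9 + (-531*1102 - 824)/9 = -7/9 + (-585162 - 824)/9 = -7/9 + (⅑)*(-585986) = -7/9 - 585986/9 = -195331/3 ≈ -65110.)
-1976598/(-1658241) + 143812/k = -1976598/(-1658241) + 143812/(-195331/3) = -1976598*(-1/1658241) + 143812*(-3/195331) = 16894/14173 - 431436/195331 = -2814820514/2768426263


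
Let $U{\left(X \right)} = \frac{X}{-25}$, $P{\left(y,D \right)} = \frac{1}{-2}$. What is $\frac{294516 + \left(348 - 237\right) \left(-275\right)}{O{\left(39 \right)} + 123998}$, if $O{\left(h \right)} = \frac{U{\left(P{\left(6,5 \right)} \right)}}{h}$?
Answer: $\frac{514782450}{241796101} \approx 2.129$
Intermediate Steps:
$P{\left(y,D \right)} = - \frac{1}{2}$
$U{\left(X \right)} = - \frac{X}{25}$ ($U{\left(X \right)} = X \left(- \frac{1}{25}\right) = - \frac{X}{25}$)
$O{\left(h \right)} = \frac{1}{50 h}$ ($O{\left(h \right)} = \frac{\left(- \frac{1}{25}\right) \left(- \frac{1}{2}\right)}{h} = \frac{1}{50 h}$)
$\frac{294516 + \left(348 - 237\right) \left(-275\right)}{O{\left(39 \right)} + 123998} = \frac{294516 + \left(348 - 237\right) \left(-275\right)}{\frac{1}{50 \cdot 39} + 123998} = \frac{294516 + 111 \left(-275\right)}{\frac{1}{50} \cdot \frac{1}{39} + 123998} = \frac{294516 - 30525}{\frac{1}{1950} + 123998} = \frac{263991}{\frac{241796101}{1950}} = 263991 \cdot \frac{1950}{241796101} = \frac{514782450}{241796101}$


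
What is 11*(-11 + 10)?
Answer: -11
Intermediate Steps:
11*(-11 + 10) = 11*(-1) = -11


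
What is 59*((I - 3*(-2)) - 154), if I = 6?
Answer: -8378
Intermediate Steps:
59*((I - 3*(-2)) - 154) = 59*((6 - 3*(-2)) - 154) = 59*((6 + 6) - 154) = 59*(12 - 154) = 59*(-142) = -8378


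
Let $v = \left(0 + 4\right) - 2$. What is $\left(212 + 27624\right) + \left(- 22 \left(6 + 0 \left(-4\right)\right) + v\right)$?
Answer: $27706$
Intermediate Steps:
$v = 2$ ($v = 4 - 2 = 2$)
$\left(212 + 27624\right) + \left(- 22 \left(6 + 0 \left(-4\right)\right) + v\right) = \left(212 + 27624\right) + \left(- 22 \left(6 + 0 \left(-4\right)\right) + 2\right) = 27836 + \left(- 22 \left(6 + 0\right) + 2\right) = 27836 + \left(\left(-22\right) 6 + 2\right) = 27836 + \left(-132 + 2\right) = 27836 - 130 = 27706$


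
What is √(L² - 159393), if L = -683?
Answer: 2*√76774 ≈ 554.16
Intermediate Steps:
√(L² - 159393) = √((-683)² - 159393) = √(466489 - 159393) = √307096 = 2*√76774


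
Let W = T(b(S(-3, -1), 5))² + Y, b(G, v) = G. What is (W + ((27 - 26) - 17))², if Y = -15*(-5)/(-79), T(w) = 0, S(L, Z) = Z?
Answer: 1792921/6241 ≈ 287.28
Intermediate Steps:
Y = -75/79 (Y = 75*(-1/79) = -75/79 ≈ -0.94937)
W = -75/79 (W = 0² - 75/79 = 0 - 75/79 = -75/79 ≈ -0.94937)
(W + ((27 - 26) - 17))² = (-75/79 + ((27 - 26) - 17))² = (-75/79 + (1 - 17))² = (-75/79 - 16)² = (-1339/79)² = 1792921/6241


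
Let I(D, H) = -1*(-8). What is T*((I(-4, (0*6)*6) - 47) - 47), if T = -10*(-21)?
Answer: -18060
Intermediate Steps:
I(D, H) = 8
T = 210
T*((I(-4, (0*6)*6) - 47) - 47) = 210*((8 - 47) - 47) = 210*(-39 - 47) = 210*(-86) = -18060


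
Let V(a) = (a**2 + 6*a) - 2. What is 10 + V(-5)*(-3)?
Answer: 31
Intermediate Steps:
V(a) = -2 + a**2 + 6*a
10 + V(-5)*(-3) = 10 + (-2 + (-5)**2 + 6*(-5))*(-3) = 10 + (-2 + 25 - 30)*(-3) = 10 - 7*(-3) = 10 + 21 = 31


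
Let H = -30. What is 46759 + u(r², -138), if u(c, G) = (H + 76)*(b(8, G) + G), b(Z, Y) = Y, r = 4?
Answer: 34063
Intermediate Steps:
u(c, G) = 92*G (u(c, G) = (-30 + 76)*(G + G) = 46*(2*G) = 92*G)
46759 + u(r², -138) = 46759 + 92*(-138) = 46759 - 12696 = 34063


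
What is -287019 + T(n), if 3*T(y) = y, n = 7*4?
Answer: -861029/3 ≈ -2.8701e+5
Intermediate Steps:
n = 28
T(y) = y/3
-287019 + T(n) = -287019 + (⅓)*28 = -287019 + 28/3 = -861029/3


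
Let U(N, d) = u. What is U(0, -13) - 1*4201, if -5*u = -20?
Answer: -4197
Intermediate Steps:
u = 4 (u = -⅕*(-20) = 4)
U(N, d) = 4
U(0, -13) - 1*4201 = 4 - 1*4201 = 4 - 4201 = -4197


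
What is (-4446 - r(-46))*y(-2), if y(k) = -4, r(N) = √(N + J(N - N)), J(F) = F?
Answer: 17784 + 4*I*√46 ≈ 17784.0 + 27.129*I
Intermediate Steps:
r(N) = √N (r(N) = √(N + (N - N)) = √(N + 0) = √N)
(-4446 - r(-46))*y(-2) = (-4446 - √(-46))*(-4) = (-4446 - I*√46)*(-4) = 17784 + 4*I*√46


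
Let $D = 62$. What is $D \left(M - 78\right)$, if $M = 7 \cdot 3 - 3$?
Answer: $-3720$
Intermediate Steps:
$M = 18$ ($M = 21 - 3 = 18$)
$D \left(M - 78\right) = 62 \left(18 - 78\right) = 62 \left(-60\right) = -3720$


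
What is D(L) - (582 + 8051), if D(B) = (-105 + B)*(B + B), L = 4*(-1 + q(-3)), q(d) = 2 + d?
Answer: -6825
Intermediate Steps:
L = -8 (L = 4*(-1 + (2 - 3)) = 4*(-1 - 1) = 4*(-2) = -8)
D(B) = 2*B*(-105 + B) (D(B) = (-105 + B)*(2*B) = 2*B*(-105 + B))
D(L) - (582 + 8051) = 2*(-8)*(-105 - 8) - (582 + 8051) = 2*(-8)*(-113) - 1*8633 = 1808 - 8633 = -6825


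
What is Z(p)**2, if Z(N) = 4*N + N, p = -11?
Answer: 3025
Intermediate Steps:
Z(N) = 5*N
Z(p)**2 = (5*(-11))**2 = (-55)**2 = 3025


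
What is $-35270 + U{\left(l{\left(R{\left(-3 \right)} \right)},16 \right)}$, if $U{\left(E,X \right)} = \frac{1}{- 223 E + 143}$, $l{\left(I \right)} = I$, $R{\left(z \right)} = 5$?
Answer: $- \frac{34282441}{972} \approx -35270.0$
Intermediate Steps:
$U{\left(E,X \right)} = \frac{1}{143 - 223 E}$
$-35270 + U{\left(l{\left(R{\left(-3 \right)} \right)},16 \right)} = -35270 - \frac{1}{-143 + 223 \cdot 5} = -35270 - \frac{1}{-143 + 1115} = -35270 - \frac{1}{972} = - \frac{34282441}{972}$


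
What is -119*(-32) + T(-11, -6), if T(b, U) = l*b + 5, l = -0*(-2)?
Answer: 3813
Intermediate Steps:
l = 0 (l = -2*0 = 0)
T(b, U) = 5 (T(b, U) = 0*b + 5 = 0 + 5 = 5)
-119*(-32) + T(-11, -6) = -119*(-32) + 5 = 3808 + 5 = 3813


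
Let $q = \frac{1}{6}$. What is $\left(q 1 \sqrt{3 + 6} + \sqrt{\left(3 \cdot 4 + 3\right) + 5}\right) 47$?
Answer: $\frac{47}{2} + 94 \sqrt{5} \approx 233.69$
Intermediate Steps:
$q = \frac{1}{6} \approx 0.16667$
$\left(q 1 \sqrt{3 + 6} + \sqrt{\left(3 \cdot 4 + 3\right) + 5}\right) 47 = \left(\frac{1}{6} \cdot 1 \sqrt{3 + 6} + \sqrt{\left(3 \cdot 4 + 3\right) + 5}\right) 47 = \left(\frac{\sqrt{9}}{6} + \sqrt{\left(12 + 3\right) + 5}\right) 47 = \left(\frac{1}{6} \cdot 3 + \sqrt{15 + 5}\right) 47 = \left(\frac{1}{2} + \sqrt{20}\right) 47 = \left(\frac{1}{2} + 2 \sqrt{5}\right) 47 = \frac{47}{2} + 94 \sqrt{5}$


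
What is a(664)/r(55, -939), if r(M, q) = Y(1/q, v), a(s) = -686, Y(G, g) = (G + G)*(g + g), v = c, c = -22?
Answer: -322077/44 ≈ -7319.9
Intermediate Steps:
v = -22
Y(G, g) = 4*G*g (Y(G, g) = (2*G)*(2*g) = 4*G*g)
r(M, q) = -88/q (r(M, q) = 4*(-22)/q = -88/q)
a(664)/r(55, -939) = -686/((-88/(-939))) = -686/((-88*(-1/939))) = -686/88/939 = -686*939/88 = -322077/44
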